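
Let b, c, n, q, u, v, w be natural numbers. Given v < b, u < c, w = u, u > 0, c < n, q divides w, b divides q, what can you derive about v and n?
v < n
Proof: Since b divides q and q divides w, b divides w. w = u, so b divides u. u > 0, so b ≤ u. Because u < c and c < n, u < n. b ≤ u, so b < n. Since v < b, v < n.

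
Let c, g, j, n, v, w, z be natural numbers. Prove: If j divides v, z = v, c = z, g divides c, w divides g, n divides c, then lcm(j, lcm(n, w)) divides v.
c = z and z = v, therefore c = v. Since w divides g and g divides c, w divides c. n divides c, so lcm(n, w) divides c. Since c = v, lcm(n, w) divides v. j divides v, so lcm(j, lcm(n, w)) divides v.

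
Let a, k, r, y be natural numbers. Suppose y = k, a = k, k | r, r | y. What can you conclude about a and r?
a = r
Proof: Because y = k and r | y, r | k. Since k | r, k = r. Because a = k, a = r.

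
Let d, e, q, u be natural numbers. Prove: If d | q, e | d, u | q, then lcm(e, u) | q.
From e | d and d | q, e | q. u | q, so lcm(e, u) | q.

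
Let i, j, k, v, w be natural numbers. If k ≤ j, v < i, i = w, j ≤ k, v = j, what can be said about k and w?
k < w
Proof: Because j ≤ k and k ≤ j, j = k. Because v = j, v = k. Since v < i, k < i. Because i = w, k < w.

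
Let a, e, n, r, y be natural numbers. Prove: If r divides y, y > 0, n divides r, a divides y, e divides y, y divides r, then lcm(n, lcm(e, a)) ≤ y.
r divides y and y divides r, thus r = y. n divides r, so n divides y. Because e divides y and a divides y, lcm(e, a) divides y. From n divides y, lcm(n, lcm(e, a)) divides y. Because y > 0, lcm(n, lcm(e, a)) ≤ y.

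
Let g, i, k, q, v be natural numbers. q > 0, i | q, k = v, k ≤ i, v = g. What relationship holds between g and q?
g ≤ q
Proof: k = v and k ≤ i, so v ≤ i. v = g, so g ≤ i. i | q and q > 0, therefore i ≤ q. Because g ≤ i, g ≤ q.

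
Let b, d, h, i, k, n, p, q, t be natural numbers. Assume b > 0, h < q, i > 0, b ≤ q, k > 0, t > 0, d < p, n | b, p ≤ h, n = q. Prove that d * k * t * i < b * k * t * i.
Because n | b and b > 0, n ≤ b. Since n = q, q ≤ b. b ≤ q, so q = b. Since p ≤ h and h < q, p < q. Since q = b, p < b. Since d < p, d < b. k > 0, so d * k < b * k. t > 0, so d * k * t < b * k * t. Since i > 0, d * k * t * i < b * k * t * i.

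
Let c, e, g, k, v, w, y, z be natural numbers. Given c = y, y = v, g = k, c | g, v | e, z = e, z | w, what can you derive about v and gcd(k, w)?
v | gcd(k, w)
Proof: Since c = y and y = v, c = v. From g = k and c | g, c | k. c = v, so v | k. Because z = e and z | w, e | w. Since v | e, v | w. v | k, so v | gcd(k, w).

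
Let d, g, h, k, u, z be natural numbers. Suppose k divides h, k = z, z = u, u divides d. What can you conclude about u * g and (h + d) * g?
u * g divides (h + d) * g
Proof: Because k = z and z = u, k = u. Since k divides h, u divides h. Since u divides d, u divides h + d. Then u * g divides (h + d) * g.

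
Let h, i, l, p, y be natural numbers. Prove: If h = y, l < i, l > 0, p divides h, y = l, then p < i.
Since h = y and p divides h, p divides y. y = l, so p divides l. Since l > 0, p ≤ l. l < i, so p < i.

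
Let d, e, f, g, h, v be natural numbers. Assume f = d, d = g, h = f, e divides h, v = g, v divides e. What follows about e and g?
e = g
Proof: f = d and d = g, so f = g. h = f and e divides h, therefore e divides f. Since f = g, e divides g. v = g and v divides e, so g divides e. e divides g, so e = g.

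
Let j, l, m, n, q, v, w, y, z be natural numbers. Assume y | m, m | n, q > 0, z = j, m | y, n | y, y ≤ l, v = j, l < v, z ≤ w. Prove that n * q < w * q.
m | y and y | m, therefore m = y. m | n, so y | n. n | y, so y = n. Since v = j and l < v, l < j. y ≤ l, so y < j. Because y = n, n < j. Because z = j and z ≤ w, j ≤ w. n < j, so n < w. From q > 0, n * q < w * q.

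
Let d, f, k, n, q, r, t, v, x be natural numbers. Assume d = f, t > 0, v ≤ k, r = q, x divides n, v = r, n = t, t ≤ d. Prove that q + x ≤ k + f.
Since v = r and r = q, v = q. Since v ≤ k, q ≤ k. n = t and x divides n, hence x divides t. t > 0, so x ≤ t. t ≤ d, so x ≤ d. Since d = f, x ≤ f. Since q ≤ k, q + x ≤ k + f.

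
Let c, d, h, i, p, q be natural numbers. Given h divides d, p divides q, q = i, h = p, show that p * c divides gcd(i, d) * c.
From q = i and p divides q, p divides i. Because h = p and h divides d, p divides d. p divides i, so p divides gcd(i, d). Then p * c divides gcd(i, d) * c.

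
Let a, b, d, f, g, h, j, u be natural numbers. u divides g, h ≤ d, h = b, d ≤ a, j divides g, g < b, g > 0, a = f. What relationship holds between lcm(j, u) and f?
lcm(j, u) < f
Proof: j divides g and u divides g, thus lcm(j, u) divides g. g > 0, so lcm(j, u) ≤ g. Since g < b, lcm(j, u) < b. h ≤ d and d ≤ a, therefore h ≤ a. From a = f, h ≤ f. h = b, so b ≤ f. Since lcm(j, u) < b, lcm(j, u) < f.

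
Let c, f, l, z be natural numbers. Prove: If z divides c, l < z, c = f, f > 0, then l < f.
Since c = f and z divides c, z divides f. Since f > 0, z ≤ f. Since l < z, l < f.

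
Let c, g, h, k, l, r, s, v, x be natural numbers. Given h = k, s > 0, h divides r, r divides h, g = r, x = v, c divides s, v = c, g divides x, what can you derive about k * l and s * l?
k * l ≤ s * l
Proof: Because r divides h and h divides r, r = h. Since h = k, r = k. Since x = v and v = c, x = c. Since g divides x, g divides c. c divides s, so g divides s. Since g = r, r divides s. Since s > 0, r ≤ s. Since r = k, k ≤ s. By multiplying by a non-negative, k * l ≤ s * l.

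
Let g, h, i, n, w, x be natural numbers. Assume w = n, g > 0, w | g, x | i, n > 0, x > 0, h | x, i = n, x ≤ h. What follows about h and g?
h ≤ g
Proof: h | x and x > 0, thus h ≤ x. Since x ≤ h, x = h. i = n and x | i, so x | n. x = h, so h | n. Since n > 0, h ≤ n. Because w | g and g > 0, w ≤ g. Since w = n, n ≤ g. Because h ≤ n, h ≤ g.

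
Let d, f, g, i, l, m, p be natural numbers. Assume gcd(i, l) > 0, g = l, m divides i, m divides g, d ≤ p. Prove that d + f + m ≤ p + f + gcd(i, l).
Because d ≤ p, d + f ≤ p + f. g = l and m divides g, therefore m divides l. m divides i, so m divides gcd(i, l). Since gcd(i, l) > 0, m ≤ gcd(i, l). Since d + f ≤ p + f, d + f + m ≤ p + f + gcd(i, l).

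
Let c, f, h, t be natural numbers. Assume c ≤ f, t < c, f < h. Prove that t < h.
c ≤ f and f < h, therefore c < h. t < c, so t < h.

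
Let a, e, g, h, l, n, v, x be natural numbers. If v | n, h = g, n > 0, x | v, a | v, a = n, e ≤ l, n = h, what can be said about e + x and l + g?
e + x ≤ l + g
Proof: Because n = h and h = g, n = g. Since a = n and a | v, n | v. From v | n, v = n. Since x | v, x | n. n > 0, so x ≤ n. Since n = g, x ≤ g. e ≤ l, so e + x ≤ l + g.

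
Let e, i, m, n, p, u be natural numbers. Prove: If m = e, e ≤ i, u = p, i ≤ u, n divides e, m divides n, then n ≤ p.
Since m = e and m divides n, e divides n. n divides e, so e = n. u = p and i ≤ u, thus i ≤ p. Because e ≤ i, e ≤ p. e = n, so n ≤ p.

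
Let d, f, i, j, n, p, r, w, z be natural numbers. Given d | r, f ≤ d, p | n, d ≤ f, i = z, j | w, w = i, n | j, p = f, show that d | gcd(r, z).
f ≤ d and d ≤ f, therefore f = d. p | n and n | j, so p | j. Since p = f, f | j. From f = d, d | j. w = i and j | w, thus j | i. i = z, so j | z. Since d | j, d | z. Since d | r, d | gcd(r, z).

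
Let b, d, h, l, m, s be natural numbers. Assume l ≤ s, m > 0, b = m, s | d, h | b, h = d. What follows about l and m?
l ≤ m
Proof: h = d and h | b, hence d | b. b = m, so d | m. s | d, so s | m. m > 0, so s ≤ m. l ≤ s, so l ≤ m.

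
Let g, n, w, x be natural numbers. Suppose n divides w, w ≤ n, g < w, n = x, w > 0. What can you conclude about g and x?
g < x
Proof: n divides w and w > 0, so n ≤ w. w ≤ n, so w = n. Since n = x, w = x. g < w, so g < x.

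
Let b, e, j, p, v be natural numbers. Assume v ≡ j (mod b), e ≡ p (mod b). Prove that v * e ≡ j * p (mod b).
v ≡ j (mod b) and e ≡ p (mod b). By multiplying congruences, v * e ≡ j * p (mod b).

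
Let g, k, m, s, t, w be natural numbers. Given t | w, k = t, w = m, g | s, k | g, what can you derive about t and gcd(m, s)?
t | gcd(m, s)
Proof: From w = m and t | w, t | m. k | g and g | s, therefore k | s. Since k = t, t | s. Since t | m, t | gcd(m, s).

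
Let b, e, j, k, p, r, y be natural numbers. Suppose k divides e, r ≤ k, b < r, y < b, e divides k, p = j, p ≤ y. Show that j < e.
p = j and p ≤ y, hence j ≤ y. Since y < b, j < b. From k divides e and e divides k, k = e. Since b < r and r ≤ k, b < k. Because k = e, b < e. From j < b, j < e.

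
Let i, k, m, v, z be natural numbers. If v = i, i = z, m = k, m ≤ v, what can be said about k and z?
k ≤ z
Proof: v = i and i = z, hence v = z. Since m = k and m ≤ v, k ≤ v. Since v = z, k ≤ z.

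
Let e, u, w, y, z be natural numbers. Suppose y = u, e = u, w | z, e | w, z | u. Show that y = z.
Since e | w and w | z, e | z. e = u, so u | z. z | u, so u = z. Since y = u, y = z.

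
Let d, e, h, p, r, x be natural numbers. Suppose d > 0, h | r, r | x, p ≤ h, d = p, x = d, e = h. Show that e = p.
Since x = d and r | x, r | d. h | r, so h | d. From d > 0, h ≤ d. Since d = p, h ≤ p. p ≤ h, so h = p. e = h, so e = p.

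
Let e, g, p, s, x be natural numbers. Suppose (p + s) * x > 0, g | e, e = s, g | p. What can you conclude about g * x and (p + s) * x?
g * x ≤ (p + s) * x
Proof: Because e = s and g | e, g | s. g | p, so g | p + s. Then g * x | (p + s) * x. (p + s) * x > 0, so g * x ≤ (p + s) * x.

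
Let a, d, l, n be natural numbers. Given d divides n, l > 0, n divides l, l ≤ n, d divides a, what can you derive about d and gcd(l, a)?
d divides gcd(l, a)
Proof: n divides l and l > 0, hence n ≤ l. l ≤ n, so n = l. Since d divides n, d divides l. Since d divides a, d divides gcd(l, a).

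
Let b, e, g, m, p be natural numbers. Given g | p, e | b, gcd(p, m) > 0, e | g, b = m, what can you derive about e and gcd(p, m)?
e ≤ gcd(p, m)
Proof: e | g and g | p, hence e | p. Because b = m and e | b, e | m. Since e | p, e | gcd(p, m). Since gcd(p, m) > 0, e ≤ gcd(p, m).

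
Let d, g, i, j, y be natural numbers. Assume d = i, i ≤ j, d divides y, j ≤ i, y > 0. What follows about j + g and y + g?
j + g ≤ y + g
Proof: i ≤ j and j ≤ i, thus i = j. Since d = i, d = j. d divides y and y > 0, therefore d ≤ y. Since d = j, j ≤ y. Then j + g ≤ y + g.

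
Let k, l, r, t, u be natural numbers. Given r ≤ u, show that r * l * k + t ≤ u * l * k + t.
From r ≤ u, by multiplying by a non-negative, r * l ≤ u * l. By multiplying by a non-negative, r * l * k ≤ u * l * k. Then r * l * k + t ≤ u * l * k + t.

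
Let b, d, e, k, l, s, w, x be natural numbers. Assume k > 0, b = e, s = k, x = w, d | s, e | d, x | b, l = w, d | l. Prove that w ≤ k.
Since l = w and d | l, d | w. Because b = e and x | b, x | e. Since e | d, x | d. x = w, so w | d. d | w, so d = w. From s = k and d | s, d | k. Since d = w, w | k. k > 0, so w ≤ k.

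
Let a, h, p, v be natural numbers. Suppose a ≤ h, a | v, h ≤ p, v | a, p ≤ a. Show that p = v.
a ≤ h and h ≤ p, hence a ≤ p. p ≤ a, so p = a. a | v and v | a, thus a = v. p = a, so p = v.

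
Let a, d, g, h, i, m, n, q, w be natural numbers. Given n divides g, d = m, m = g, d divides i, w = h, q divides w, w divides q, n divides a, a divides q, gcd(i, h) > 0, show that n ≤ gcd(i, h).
Because d = m and m = g, d = g. d divides i, so g divides i. Since n divides g, n divides i. q divides w and w divides q, so q = w. Because n divides a and a divides q, n divides q. q = w, so n divides w. w = h, so n divides h. Since n divides i, n divides gcd(i, h). gcd(i, h) > 0, so n ≤ gcd(i, h).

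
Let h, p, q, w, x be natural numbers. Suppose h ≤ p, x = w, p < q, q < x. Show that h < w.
p < q and q < x, therefore p < x. Since x = w, p < w. Since h ≤ p, h < w.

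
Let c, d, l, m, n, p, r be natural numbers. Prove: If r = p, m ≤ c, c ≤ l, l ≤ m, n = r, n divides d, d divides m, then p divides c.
Since c ≤ l and l ≤ m, c ≤ m. Since m ≤ c, m = c. Because n divides d and d divides m, n divides m. Since n = r, r divides m. m = c, so r divides c. r = p, so p divides c.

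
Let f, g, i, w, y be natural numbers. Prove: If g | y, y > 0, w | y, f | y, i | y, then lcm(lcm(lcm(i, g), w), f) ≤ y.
i | y and g | y, thus lcm(i, g) | y. Because w | y, lcm(lcm(i, g), w) | y. From f | y, lcm(lcm(lcm(i, g), w), f) | y. Since y > 0, lcm(lcm(lcm(i, g), w), f) ≤ y.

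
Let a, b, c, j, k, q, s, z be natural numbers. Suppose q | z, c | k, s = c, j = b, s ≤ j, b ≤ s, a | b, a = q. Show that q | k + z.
j = b and s ≤ j, so s ≤ b. b ≤ s, so b = s. Since a | b, a | s. Since s = c, a | c. c | k, so a | k. a = q, so q | k. Since q | z, q | k + z.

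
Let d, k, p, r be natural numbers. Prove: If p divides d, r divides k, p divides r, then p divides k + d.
p divides r and r divides k, so p divides k. p divides d, so p divides k + d.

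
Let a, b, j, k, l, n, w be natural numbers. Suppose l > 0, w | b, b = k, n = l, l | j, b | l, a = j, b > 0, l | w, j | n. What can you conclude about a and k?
a = k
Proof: n = l and j | n, thus j | l. l | j, so j = l. Since a = j, a = l. From l | w and w | b, l | b. From b > 0, l ≤ b. b | l and l > 0, hence b ≤ l. l ≤ b, so l = b. Since a = l, a = b. b = k, so a = k.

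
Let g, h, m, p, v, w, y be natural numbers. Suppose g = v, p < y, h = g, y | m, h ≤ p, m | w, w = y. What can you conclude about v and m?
v < m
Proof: Because w = y and m | w, m | y. Since y | m, y = m. h = g and g = v, so h = v. h ≤ p and p < y, hence h < y. h = v, so v < y. y = m, so v < m.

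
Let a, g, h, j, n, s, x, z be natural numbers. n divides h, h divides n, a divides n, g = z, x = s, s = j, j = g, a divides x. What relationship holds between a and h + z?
a divides h + z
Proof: n divides h and h divides n, thus n = h. Since a divides n, a divides h. From x = s and s = j, x = j. Since j = g, x = g. a divides x, so a divides g. From g = z, a divides z. a divides h, so a divides h + z.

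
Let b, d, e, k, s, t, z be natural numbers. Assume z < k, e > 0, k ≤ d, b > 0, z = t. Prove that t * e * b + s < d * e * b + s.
z = t and z < k, so t < k. Because k ≤ d, t < d. From e > 0, by multiplying by a positive, t * e < d * e. Combined with b > 0, by multiplying by a positive, t * e * b < d * e * b. Then t * e * b + s < d * e * b + s.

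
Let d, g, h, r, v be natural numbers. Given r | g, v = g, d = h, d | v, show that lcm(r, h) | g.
Since v = g and d | v, d | g. Since d = h, h | g. r | g, so lcm(r, h) | g.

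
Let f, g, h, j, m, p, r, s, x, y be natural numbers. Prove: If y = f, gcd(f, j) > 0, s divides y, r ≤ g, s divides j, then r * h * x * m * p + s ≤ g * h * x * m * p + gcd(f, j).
Since r ≤ g, by multiplying by a non-negative, r * h ≤ g * h. By multiplying by a non-negative, r * h * x ≤ g * h * x. By multiplying by a non-negative, r * h * x * m ≤ g * h * x * m. By multiplying by a non-negative, r * h * x * m * p ≤ g * h * x * m * p. From y = f and s divides y, s divides f. s divides j, so s divides gcd(f, j). Since gcd(f, j) > 0, s ≤ gcd(f, j). r * h * x * m * p ≤ g * h * x * m * p, so r * h * x * m * p + s ≤ g * h * x * m * p + gcd(f, j).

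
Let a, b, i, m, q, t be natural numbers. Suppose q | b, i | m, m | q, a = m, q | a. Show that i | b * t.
From a = m and q | a, q | m. m | q, so q = m. From q | b, m | b. Because i | m, i | b. Then i | b * t.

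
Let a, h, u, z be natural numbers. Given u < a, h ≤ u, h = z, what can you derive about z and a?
z < a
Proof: h = z and h ≤ u, therefore z ≤ u. Since u < a, z < a.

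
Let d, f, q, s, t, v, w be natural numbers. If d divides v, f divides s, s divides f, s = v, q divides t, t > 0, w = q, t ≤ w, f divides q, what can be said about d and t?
d divides t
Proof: f divides s and s divides f, hence f = s. Since s = v, f = v. q divides t and t > 0, so q ≤ t. w = q and t ≤ w, thus t ≤ q. Since q ≤ t, q = t. From f divides q, f divides t. f = v, so v divides t. Since d divides v, d divides t.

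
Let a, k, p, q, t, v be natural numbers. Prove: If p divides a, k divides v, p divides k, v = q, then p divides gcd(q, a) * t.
p divides k and k divides v, so p divides v. v = q, so p divides q. p divides a, so p divides gcd(q, a). Then p divides gcd(q, a) * t.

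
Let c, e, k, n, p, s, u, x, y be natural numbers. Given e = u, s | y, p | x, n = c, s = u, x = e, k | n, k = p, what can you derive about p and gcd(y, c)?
p | gcd(y, c)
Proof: x = e and e = u, hence x = u. p | x, so p | u. s = u and s | y, therefore u | y. p | u, so p | y. k = p and k | n, thus p | n. Since n = c, p | c. Since p | y, p | gcd(y, c).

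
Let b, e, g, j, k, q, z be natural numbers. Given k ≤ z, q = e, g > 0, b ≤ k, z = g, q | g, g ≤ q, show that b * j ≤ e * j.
q | g and g > 0, thus q ≤ g. Since g ≤ q, g = q. z = g, so z = q. q = e, so z = e. Since b ≤ k and k ≤ z, b ≤ z. z = e, so b ≤ e. Then b * j ≤ e * j.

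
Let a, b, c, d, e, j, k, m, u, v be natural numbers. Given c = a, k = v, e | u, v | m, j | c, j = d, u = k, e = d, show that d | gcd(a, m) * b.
j = d and j | c, hence d | c. Since c = a, d | a. From u = k and e | u, e | k. Because e = d, d | k. Since k = v, d | v. v | m, so d | m. Since d | a, d | gcd(a, m). Then d | gcd(a, m) * b.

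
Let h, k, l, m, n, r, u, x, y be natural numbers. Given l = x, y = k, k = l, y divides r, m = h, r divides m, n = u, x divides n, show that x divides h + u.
y = k and k = l, hence y = l. Since y divides r, l divides r. Since l = x, x divides r. m = h and r divides m, so r divides h. Since x divides r, x divides h. n = u and x divides n, thus x divides u. Since x divides h, x divides h + u.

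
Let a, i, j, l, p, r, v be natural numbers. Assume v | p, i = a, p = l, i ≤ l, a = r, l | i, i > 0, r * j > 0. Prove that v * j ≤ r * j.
l | i and i > 0, thus l ≤ i. i ≤ l, so l = i. Since i = a and a = r, i = r. Since l = i, l = r. Because p = l, p = r. v | p, so v | r. Then v * j | r * j. r * j > 0, so v * j ≤ r * j.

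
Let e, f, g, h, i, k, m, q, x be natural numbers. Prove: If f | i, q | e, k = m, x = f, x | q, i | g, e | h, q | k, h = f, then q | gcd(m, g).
k = m and q | k, so q | m. Because x = f and x | q, f | q. h = f and e | h, so e | f. q | e, so q | f. Since f | q, f = q. From f | i and i | g, f | g. Since f = q, q | g. Since q | m, q | gcd(m, g).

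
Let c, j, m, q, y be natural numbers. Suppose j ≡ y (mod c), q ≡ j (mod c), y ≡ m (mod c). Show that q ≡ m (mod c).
q ≡ j (mod c) and j ≡ y (mod c), thus q ≡ y (mod c). y ≡ m (mod c), so q ≡ m (mod c).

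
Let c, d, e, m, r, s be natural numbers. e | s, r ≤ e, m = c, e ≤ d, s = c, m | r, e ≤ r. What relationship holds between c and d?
c ≤ d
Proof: s = c and e | s, therefore e | c. r ≤ e and e ≤ r, thus r = e. From m | r, m | e. Because m = c, c | e. e | c, so e = c. Since e ≤ d, c ≤ d.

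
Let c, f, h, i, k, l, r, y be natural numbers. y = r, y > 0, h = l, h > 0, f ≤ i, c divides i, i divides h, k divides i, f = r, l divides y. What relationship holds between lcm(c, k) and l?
lcm(c, k) divides l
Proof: i divides h and h > 0, so i ≤ h. Since h = l, i ≤ l. Because l divides y and y > 0, l ≤ y. Since y = r, l ≤ r. f = r and f ≤ i, thus r ≤ i. Since l ≤ r, l ≤ i. i ≤ l, so i = l. c divides i and k divides i, hence lcm(c, k) divides i. Since i = l, lcm(c, k) divides l.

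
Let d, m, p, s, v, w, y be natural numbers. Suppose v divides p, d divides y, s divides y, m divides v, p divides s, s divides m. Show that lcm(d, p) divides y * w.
s divides m and m divides v, hence s divides v. v divides p, so s divides p. Since p divides s, s = p. s divides y, so p divides y. d divides y, so lcm(d, p) divides y. Then lcm(d, p) divides y * w.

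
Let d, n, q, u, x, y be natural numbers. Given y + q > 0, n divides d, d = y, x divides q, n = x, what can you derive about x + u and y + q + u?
x + u ≤ y + q + u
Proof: d = y and n divides d, hence n divides y. Since n = x, x divides y. Since x divides q, x divides y + q. y + q > 0, so x ≤ y + q. Then x + u ≤ y + q + u.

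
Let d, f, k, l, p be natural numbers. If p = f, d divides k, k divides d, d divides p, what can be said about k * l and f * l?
k * l divides f * l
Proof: d divides k and k divides d, therefore d = k. Since d divides p, k divides p. p = f, so k divides f. Then k * l divides f * l.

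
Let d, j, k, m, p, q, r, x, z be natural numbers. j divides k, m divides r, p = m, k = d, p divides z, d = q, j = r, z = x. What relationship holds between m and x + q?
m divides x + q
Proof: z = x and p divides z, so p divides x. p = m, so m divides x. Since k = d and j divides k, j divides d. Since d = q, j divides q. Since j = r, r divides q. m divides r, so m divides q. m divides x, so m divides x + q.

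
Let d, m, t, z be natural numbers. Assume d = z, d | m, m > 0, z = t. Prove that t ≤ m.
Since d = z and d | m, z | m. m > 0, so z ≤ m. Since z = t, t ≤ m.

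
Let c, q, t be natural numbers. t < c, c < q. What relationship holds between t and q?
t < q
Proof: t < c and c < q. By transitivity, t < q.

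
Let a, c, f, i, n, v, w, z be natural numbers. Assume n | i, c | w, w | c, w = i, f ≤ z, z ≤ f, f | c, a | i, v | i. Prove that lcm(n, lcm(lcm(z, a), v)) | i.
c | w and w | c, so c = w. Since w = i, c = i. f ≤ z and z ≤ f, therefore f = z. f | c, so z | c. From c = i, z | i. Since a | i, lcm(z, a) | i. v | i, so lcm(lcm(z, a), v) | i. Since n | i, lcm(n, lcm(lcm(z, a), v)) | i.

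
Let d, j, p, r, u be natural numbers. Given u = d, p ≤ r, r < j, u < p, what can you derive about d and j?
d < j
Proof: u = d and u < p, hence d < p. p ≤ r and r < j, therefore p < j. Since d < p, d < j.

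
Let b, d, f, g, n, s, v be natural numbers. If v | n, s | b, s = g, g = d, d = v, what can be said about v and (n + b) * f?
v | (n + b) * f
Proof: g = d and d = v, therefore g = v. s = g and s | b, therefore g | b. Since g = v, v | b. Since v | n, v | n + b. Then v | (n + b) * f.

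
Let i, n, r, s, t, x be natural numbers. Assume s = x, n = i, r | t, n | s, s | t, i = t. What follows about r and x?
r | x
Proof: n = i and n | s, thus i | s. i = t, so t | s. Since s | t, t = s. Since s = x, t = x. Since r | t, r | x.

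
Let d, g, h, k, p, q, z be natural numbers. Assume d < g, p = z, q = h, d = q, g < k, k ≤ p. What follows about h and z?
h < z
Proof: d < g and g < k, thus d < k. d = q, so q < k. k ≤ p, so q < p. Since q = h, h < p. Since p = z, h < z.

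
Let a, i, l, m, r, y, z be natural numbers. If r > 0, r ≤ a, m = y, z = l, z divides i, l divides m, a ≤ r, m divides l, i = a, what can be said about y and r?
y ≤ r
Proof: a ≤ r and r ≤ a, so a = r. Because l divides m and m divides l, l = m. From z = l, z = m. i = a and z divides i, so z divides a. Since z = m, m divides a. a = r, so m divides r. Since r > 0, m ≤ r. Since m = y, y ≤ r.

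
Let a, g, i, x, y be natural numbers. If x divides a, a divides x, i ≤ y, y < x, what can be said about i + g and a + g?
i + g < a + g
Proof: Since x divides a and a divides x, x = a. i ≤ y and y < x, therefore i < x. Since x = a, i < a. Then i + g < a + g.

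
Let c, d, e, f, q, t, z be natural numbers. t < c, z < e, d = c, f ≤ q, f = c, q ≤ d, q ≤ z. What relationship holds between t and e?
t < e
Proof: Since f = c and f ≤ q, c ≤ q. d = c and q ≤ d, thus q ≤ c. c ≤ q, so c = q. Since t < c, t < q. From q ≤ z and z < e, q < e. t < q, so t < e.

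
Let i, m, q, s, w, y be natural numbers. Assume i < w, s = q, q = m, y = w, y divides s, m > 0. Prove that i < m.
Because s = q and q = m, s = m. y = w and y divides s, so w divides s. Since s = m, w divides m. Since m > 0, w ≤ m. Since i < w, i < m.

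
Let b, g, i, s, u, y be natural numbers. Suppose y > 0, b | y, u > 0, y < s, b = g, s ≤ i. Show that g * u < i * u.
Since b | y and y > 0, b ≤ y. y < s and s ≤ i, hence y < i. Since b ≤ y, b < i. Because b = g, g < i. Since u > 0, g * u < i * u.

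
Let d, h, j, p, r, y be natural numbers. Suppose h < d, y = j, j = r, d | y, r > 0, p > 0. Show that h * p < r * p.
Since y = j and j = r, y = r. d | y, so d | r. r > 0, so d ≤ r. Since h < d, h < r. p > 0, so h * p < r * p.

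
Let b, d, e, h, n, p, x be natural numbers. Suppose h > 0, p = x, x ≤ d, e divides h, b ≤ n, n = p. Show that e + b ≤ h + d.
e divides h and h > 0, therefore e ≤ h. Since n = p and b ≤ n, b ≤ p. Since p = x, b ≤ x. Since x ≤ d, b ≤ d. Since e ≤ h, e + b ≤ h + d.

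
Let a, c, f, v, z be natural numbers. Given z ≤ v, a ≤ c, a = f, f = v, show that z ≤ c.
a = f and a ≤ c, hence f ≤ c. Because f = v, v ≤ c. From z ≤ v, z ≤ c.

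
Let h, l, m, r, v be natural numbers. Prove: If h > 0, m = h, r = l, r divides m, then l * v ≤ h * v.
m = h and r divides m, so r divides h. Because r = l, l divides h. From h > 0, l ≤ h. By multiplying by a non-negative, l * v ≤ h * v.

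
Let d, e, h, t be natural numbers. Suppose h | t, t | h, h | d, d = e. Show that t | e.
From h | t and t | h, h = t. From d = e and h | d, h | e. Since h = t, t | e.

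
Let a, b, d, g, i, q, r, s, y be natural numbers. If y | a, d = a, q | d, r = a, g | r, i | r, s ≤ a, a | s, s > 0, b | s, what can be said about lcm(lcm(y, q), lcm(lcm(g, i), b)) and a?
lcm(lcm(y, q), lcm(lcm(g, i), b)) | a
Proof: d = a and q | d, therefore q | a. y | a, so lcm(y, q) | a. g | r and i | r, therefore lcm(g, i) | r. Since r = a, lcm(g, i) | a. a | s and s > 0, hence a ≤ s. s ≤ a, so s = a. Since b | s, b | a. lcm(g, i) | a, so lcm(lcm(g, i), b) | a. lcm(y, q) | a, so lcm(lcm(y, q), lcm(lcm(g, i), b)) | a.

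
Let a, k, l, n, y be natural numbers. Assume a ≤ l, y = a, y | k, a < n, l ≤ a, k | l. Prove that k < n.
y = a and y | k, therefore a | k. Because l ≤ a and a ≤ l, l = a. From k | l, k | a. a | k, so a = k. a < n, so k < n.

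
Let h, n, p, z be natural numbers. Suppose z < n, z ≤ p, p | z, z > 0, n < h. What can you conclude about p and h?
p < h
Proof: p | z and z > 0, therefore p ≤ z. z ≤ p, so z = p. z < n and n < h, therefore z < h. z = p, so p < h.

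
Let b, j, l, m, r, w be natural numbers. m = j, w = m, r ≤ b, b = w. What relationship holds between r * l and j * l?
r * l ≤ j * l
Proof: Because b = w and w = m, b = m. Since m = j, b = j. r ≤ b, so r ≤ j. By multiplying by a non-negative, r * l ≤ j * l.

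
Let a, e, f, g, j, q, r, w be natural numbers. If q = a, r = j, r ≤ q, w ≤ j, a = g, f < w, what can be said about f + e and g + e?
f + e < g + e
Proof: q = a and a = g, so q = g. From f < w and w ≤ j, f < j. Since r = j and r ≤ q, j ≤ q. Since f < j, f < q. q = g, so f < g. Then f + e < g + e.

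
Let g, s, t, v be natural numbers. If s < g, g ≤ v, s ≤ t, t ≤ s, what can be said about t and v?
t < v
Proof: From s ≤ t and t ≤ s, s = t. s < g and g ≤ v, hence s < v. Since s = t, t < v.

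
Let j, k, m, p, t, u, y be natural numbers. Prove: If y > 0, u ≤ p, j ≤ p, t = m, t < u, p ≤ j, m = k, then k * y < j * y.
Because t = m and m = k, t = k. p ≤ j and j ≤ p, therefore p = j. From t < u and u ≤ p, t < p. Since p = j, t < j. Since t = k, k < j. y > 0, so k * y < j * y.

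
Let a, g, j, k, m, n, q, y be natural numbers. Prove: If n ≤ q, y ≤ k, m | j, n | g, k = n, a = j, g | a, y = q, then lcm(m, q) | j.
From k = n and y ≤ k, y ≤ n. y = q, so q ≤ n. Since n ≤ q, n = q. From n | g and g | a, n | a. Since a = j, n | j. n = q, so q | j. Since m | j, lcm(m, q) | j.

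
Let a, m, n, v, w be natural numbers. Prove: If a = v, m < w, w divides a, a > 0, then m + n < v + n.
From w divides a and a > 0, w ≤ a. m < w, so m < a. Since a = v, m < v. Then m + n < v + n.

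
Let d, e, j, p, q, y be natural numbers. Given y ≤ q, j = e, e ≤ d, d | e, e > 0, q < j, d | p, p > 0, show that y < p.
d | e and e > 0, therefore d ≤ e. e ≤ d, so e = d. Since j = e, j = d. Because q < j, q < d. Because y ≤ q, y < d. d | p and p > 0, therefore d ≤ p. y < d, so y < p.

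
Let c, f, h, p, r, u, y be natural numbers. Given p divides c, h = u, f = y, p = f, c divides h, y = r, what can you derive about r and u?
r divides u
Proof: f = y and y = r, hence f = r. p divides c and c divides h, hence p divides h. p = f, so f divides h. h = u, so f divides u. Because f = r, r divides u.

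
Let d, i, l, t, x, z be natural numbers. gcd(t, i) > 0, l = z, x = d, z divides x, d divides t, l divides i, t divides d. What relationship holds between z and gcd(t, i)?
z ≤ gcd(t, i)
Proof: d divides t and t divides d, so d = t. x = d, so x = t. Since z divides x, z divides t. From l = z and l divides i, z divides i. z divides t, so z divides gcd(t, i). Since gcd(t, i) > 0, z ≤ gcd(t, i).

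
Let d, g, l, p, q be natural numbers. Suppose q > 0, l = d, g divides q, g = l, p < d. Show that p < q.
From g = l and l = d, g = d. From g divides q, d divides q. Since q > 0, d ≤ q. Because p < d, p < q.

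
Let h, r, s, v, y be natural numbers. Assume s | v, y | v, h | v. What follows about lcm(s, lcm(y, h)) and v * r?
lcm(s, lcm(y, h)) | v * r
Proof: Since y | v and h | v, lcm(y, h) | v. s | v, so lcm(s, lcm(y, h)) | v. Then lcm(s, lcm(y, h)) | v * r.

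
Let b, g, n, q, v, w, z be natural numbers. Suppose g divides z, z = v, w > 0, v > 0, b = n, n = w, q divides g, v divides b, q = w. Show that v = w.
b = n and n = w, so b = w. v divides b, so v divides w. w > 0, so v ≤ w. q = w and q divides g, therefore w divides g. z = v and g divides z, thus g divides v. w divides g, so w divides v. Since v > 0, w ≤ v. From v ≤ w, v = w.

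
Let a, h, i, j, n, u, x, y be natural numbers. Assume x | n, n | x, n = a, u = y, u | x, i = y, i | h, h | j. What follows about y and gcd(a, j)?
y | gcd(a, j)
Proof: x | n and n | x, so x = n. n = a, so x = a. u = y and u | x, thus y | x. From x = a, y | a. i | h and h | j, therefore i | j. i = y, so y | j. y | a, so y | gcd(a, j).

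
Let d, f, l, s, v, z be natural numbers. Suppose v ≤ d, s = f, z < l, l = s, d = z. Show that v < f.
From d = z and v ≤ d, v ≤ z. l = s and s = f, hence l = f. z < l, so z < f. Since v ≤ z, v < f.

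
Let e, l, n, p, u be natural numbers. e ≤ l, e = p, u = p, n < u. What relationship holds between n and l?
n < l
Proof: u = p and n < u, therefore n < p. e = p and e ≤ l, therefore p ≤ l. Since n < p, n < l.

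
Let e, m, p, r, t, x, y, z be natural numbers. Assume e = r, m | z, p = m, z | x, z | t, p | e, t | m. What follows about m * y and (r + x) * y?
m * y | (r + x) * y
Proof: Because e = r and p | e, p | r. p = m, so m | r. z | t and t | m, hence z | m. Since m | z, z = m. z | x, so m | x. Because m | r, m | r + x. Then m * y | (r + x) * y.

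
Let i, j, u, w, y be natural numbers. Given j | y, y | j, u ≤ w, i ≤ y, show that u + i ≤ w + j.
y | j and j | y, so y = j. i ≤ y, so i ≤ j. Because u ≤ w, u + i ≤ w + j.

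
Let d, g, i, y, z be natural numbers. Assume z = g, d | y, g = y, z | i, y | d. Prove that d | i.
Because y | d and d | y, y = d. Since z = g and g = y, z = y. Since z | i, y | i. y = d, so d | i.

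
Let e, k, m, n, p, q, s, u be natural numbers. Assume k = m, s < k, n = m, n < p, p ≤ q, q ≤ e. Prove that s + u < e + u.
From k = m and s < k, s < m. From n = m and n < p, m < p. Since s < m, s < p. From p ≤ q and q ≤ e, p ≤ e. Since s < p, s < e. Then s + u < e + u.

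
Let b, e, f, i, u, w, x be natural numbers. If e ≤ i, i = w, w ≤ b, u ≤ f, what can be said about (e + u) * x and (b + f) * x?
(e + u) * x ≤ (b + f) * x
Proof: Since i = w and e ≤ i, e ≤ w. Since w ≤ b, e ≤ b. Since u ≤ f, e + u ≤ b + f. Then (e + u) * x ≤ (b + f) * x.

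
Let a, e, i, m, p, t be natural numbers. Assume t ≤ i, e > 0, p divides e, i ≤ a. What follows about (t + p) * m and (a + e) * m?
(t + p) * m ≤ (a + e) * m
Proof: t ≤ i and i ≤ a, thus t ≤ a. p divides e and e > 0, therefore p ≤ e. Since t ≤ a, t + p ≤ a + e. By multiplying by a non-negative, (t + p) * m ≤ (a + e) * m.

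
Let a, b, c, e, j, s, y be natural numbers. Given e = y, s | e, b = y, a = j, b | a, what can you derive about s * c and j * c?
s * c | j * c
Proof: e = y and s | e, therefore s | y. Because a = j and b | a, b | j. b = y, so y | j. s | y, so s | j. Then s * c | j * c.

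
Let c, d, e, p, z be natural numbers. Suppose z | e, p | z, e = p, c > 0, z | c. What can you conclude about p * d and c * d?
p * d ≤ c * d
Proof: Because e = p and z | e, z | p. Since p | z, z = p. z | c and c > 0, hence z ≤ c. Since z = p, p ≤ c. Then p * d ≤ c * d.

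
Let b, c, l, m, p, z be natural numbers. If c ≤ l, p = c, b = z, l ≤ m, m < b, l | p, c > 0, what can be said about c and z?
c < z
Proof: p = c and l | p, so l | c. Since c > 0, l ≤ c. c ≤ l, so l = c. Since l ≤ m and m < b, l < b. Since b = z, l < z. l = c, so c < z.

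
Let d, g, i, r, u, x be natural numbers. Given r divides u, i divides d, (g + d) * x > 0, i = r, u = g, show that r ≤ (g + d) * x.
Because u = g and r divides u, r divides g. i = r and i divides d, so r divides d. Since r divides g, r divides g + d. Then r divides (g + d) * x. (g + d) * x > 0, so r ≤ (g + d) * x.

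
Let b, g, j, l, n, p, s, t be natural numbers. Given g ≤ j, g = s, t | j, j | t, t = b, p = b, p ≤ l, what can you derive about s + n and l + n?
s + n ≤ l + n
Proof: j | t and t | j, therefore j = t. Since t = b, j = b. g ≤ j, so g ≤ b. Since g = s, s ≤ b. p = b and p ≤ l, hence b ≤ l. Because s ≤ b, s ≤ l. Then s + n ≤ l + n.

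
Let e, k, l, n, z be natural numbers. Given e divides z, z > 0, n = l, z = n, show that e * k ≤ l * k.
z = n and n = l, thus z = l. From e divides z and z > 0, e ≤ z. z = l, so e ≤ l. By multiplying by a non-negative, e * k ≤ l * k.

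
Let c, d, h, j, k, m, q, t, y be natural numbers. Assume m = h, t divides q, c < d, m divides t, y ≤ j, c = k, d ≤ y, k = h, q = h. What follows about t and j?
t < j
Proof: Because m = h and m divides t, h divides t. From q = h and t divides q, t divides h. Since h divides t, h = t. c = k and k = h, therefore c = h. Since c < d, h < d. d ≤ y, so h < y. Since y ≤ j, h < j. From h = t, t < j.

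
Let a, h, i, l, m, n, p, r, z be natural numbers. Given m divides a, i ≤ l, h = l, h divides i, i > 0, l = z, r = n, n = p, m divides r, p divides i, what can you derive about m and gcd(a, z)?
m divides gcd(a, z)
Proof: h = l and h divides i, thus l divides i. Since i > 0, l ≤ i. Since i ≤ l, i = l. l = z, so i = z. r = n and n = p, thus r = p. m divides r, so m divides p. p divides i, so m divides i. i = z, so m divides z. m divides a, so m divides gcd(a, z).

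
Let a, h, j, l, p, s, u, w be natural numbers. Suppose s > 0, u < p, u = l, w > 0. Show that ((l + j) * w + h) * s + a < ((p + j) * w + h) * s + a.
Since u = l and u < p, l < p. Then l + j < p + j. Since w > 0, (l + j) * w < (p + j) * w. Then (l + j) * w + h < (p + j) * w + h. From s > 0, ((l + j) * w + h) * s < ((p + j) * w + h) * s. Then ((l + j) * w + h) * s + a < ((p + j) * w + h) * s + a.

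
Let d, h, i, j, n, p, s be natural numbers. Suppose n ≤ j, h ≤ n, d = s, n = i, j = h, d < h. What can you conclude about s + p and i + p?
s + p < i + p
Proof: j = h and n ≤ j, hence n ≤ h. h ≤ n, so h = n. Because n = i, h = i. Since d = s and d < h, s < h. h = i, so s < i. Then s + p < i + p.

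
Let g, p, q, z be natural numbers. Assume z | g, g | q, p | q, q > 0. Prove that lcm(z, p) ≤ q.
Because z | g and g | q, z | q. Since p | q, lcm(z, p) | q. Since q > 0, lcm(z, p) ≤ q.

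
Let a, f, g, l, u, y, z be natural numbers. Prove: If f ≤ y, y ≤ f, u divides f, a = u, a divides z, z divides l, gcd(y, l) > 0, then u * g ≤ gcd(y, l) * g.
Because f ≤ y and y ≤ f, f = y. Since u divides f, u divides y. a divides z and z divides l, hence a divides l. Since a = u, u divides l. Since u divides y, u divides gcd(y, l). gcd(y, l) > 0, so u ≤ gcd(y, l). By multiplying by a non-negative, u * g ≤ gcd(y, l) * g.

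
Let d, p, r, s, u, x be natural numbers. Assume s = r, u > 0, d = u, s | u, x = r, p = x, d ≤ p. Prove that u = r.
p = x and x = r, so p = r. d = u and d ≤ p, thus u ≤ p. Because p = r, u ≤ r. s = r and s | u, so r | u. Since u > 0, r ≤ u. Since u ≤ r, u = r.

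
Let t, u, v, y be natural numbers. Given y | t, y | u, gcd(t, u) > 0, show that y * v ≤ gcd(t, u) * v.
From y | t and y | u, y | gcd(t, u). gcd(t, u) > 0, so y ≤ gcd(t, u). Then y * v ≤ gcd(t, u) * v.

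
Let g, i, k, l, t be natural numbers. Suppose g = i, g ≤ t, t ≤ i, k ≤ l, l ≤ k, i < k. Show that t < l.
g = i and g ≤ t, so i ≤ t. Since t ≤ i, i = t. k ≤ l and l ≤ k, hence k = l. i < k, so i < l. Since i = t, t < l.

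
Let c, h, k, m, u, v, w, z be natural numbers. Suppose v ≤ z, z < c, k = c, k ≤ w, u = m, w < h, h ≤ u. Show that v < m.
k = c and k ≤ w, hence c ≤ w. z < c, so z < w. Since v ≤ z, v < w. w < h and h ≤ u, thus w < u. u = m, so w < m. v < w, so v < m.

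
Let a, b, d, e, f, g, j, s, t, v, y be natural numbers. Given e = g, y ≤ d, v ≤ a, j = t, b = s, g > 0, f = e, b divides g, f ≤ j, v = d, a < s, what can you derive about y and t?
y < t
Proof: b = s and b divides g, so s divides g. Since g > 0, s ≤ g. a < s, so a < g. Since v ≤ a, v < g. v = d, so d < g. Because y ≤ d, y < g. Because f = e and e = g, f = g. Since j = t and f ≤ j, f ≤ t. f = g, so g ≤ t. Since y < g, y < t.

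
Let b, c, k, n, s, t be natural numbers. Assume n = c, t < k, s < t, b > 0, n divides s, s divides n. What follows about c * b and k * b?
c * b < k * b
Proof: s divides n and n divides s, therefore s = n. Since n = c, s = c. s < t and t < k, thus s < k. s = c, so c < k. Combining with b > 0, by multiplying by a positive, c * b < k * b.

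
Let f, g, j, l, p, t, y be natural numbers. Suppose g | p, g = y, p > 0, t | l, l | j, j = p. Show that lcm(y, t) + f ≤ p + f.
g = y and g | p, therefore y | p. j = p and l | j, therefore l | p. Since t | l, t | p. Because y | p, lcm(y, t) | p. From p > 0, lcm(y, t) ≤ p. Then lcm(y, t) + f ≤ p + f.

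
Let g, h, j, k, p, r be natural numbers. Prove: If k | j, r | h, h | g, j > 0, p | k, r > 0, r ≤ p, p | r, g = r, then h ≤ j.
g = r and h | g, so h | r. Since r | h, r = h. p | r and r > 0, thus p ≤ r. Since r ≤ p, p = r. p | k and k | j, therefore p | j. p = r, so r | j. Since j > 0, r ≤ j. r = h, so h ≤ j.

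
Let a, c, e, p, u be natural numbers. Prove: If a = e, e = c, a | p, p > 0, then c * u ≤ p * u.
a = e and e = c, so a = c. a | p, so c | p. p > 0, so c ≤ p. Then c * u ≤ p * u.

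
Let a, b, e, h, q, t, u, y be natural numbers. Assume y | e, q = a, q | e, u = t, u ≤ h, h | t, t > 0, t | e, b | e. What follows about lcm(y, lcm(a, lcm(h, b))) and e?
lcm(y, lcm(a, lcm(h, b))) | e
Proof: Since q = a and q | e, a | e. u = t and u ≤ h, therefore t ≤ h. h | t and t > 0, thus h ≤ t. Since t ≤ h, t = h. Because t | e, h | e. Since b | e, lcm(h, b) | e. a | e, so lcm(a, lcm(h, b)) | e. Since y | e, lcm(y, lcm(a, lcm(h, b))) | e.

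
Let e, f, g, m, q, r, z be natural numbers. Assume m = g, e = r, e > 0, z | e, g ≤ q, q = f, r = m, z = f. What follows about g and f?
g = f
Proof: Because e = r and r = m, e = m. Since m = g, e = g. Since z | e and e > 0, z ≤ e. z = f, so f ≤ e. Since e = g, f ≤ g. q = f and g ≤ q, therefore g ≤ f. Since f ≤ g, f = g. Then g = f.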